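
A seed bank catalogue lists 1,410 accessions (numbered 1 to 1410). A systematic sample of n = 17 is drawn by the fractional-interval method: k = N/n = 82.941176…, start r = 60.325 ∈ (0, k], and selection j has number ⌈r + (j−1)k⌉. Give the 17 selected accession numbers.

61, 144, 227, 310, 393, 476, 558, 641, 724, 807, 890, 973, 1056, 1139, 1222, 1305, 1388

j=1: r + 0k = 60.325 → ⌈·⌉ = 61
j=2: r + 1k = 143.266176… → ⌈·⌉ = 144
j=3: r + 2k = 226.207352… → ⌈·⌉ = 227
j=4: r + 3k = 309.148529… → ⌈·⌉ = 310
j=5: r + 4k = 392.089705… → ⌈·⌉ = 393
j=6: r + 5k = 475.030882… → ⌈·⌉ = 476
j=7: r + 6k = 557.972058… → ⌈·⌉ = 558
j=8: r + 7k = 640.913235… → ⌈·⌉ = 641
j=9: r + 8k = 723.854411… → ⌈·⌉ = 724
j=10: r + 9k = 806.795588… → ⌈·⌉ = 807
j=11: r + 10k = 889.736764… → ⌈·⌉ = 890
j=12: r + 11k = 972.677941… → ⌈·⌉ = 973
j=13: r + 12k = 1055.619117… → ⌈·⌉ = 1056
j=14: r + 13k = 1138.560294… → ⌈·⌉ = 1139
j=15: r + 14k = 1221.501470… → ⌈·⌉ = 1222
j=16: r + 15k = 1304.442647… → ⌈·⌉ = 1305
j=17: r + 16k = 1387.383823… → ⌈·⌉ = 1388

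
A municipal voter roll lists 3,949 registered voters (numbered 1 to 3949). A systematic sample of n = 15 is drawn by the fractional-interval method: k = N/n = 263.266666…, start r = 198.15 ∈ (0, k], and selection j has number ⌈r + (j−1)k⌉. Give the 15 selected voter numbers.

199, 462, 725, 988, 1252, 1515, 1778, 2042, 2305, 2568, 2831, 3095, 3358, 3621, 3884

j=1: r + 0k = 198.15 → ⌈·⌉ = 199
j=2: r + 1k = 461.416666… → ⌈·⌉ = 462
j=3: r + 2k = 724.683333… → ⌈·⌉ = 725
j=4: r + 3k = 987.95 → ⌈·⌉ = 988
j=5: r + 4k = 1251.216666… → ⌈·⌉ = 1252
j=6: r + 5k = 1514.483333… → ⌈·⌉ = 1515
j=7: r + 6k = 1777.75 → ⌈·⌉ = 1778
j=8: r + 7k = 2041.016666… → ⌈·⌉ = 2042
j=9: r + 8k = 2304.283333… → ⌈·⌉ = 2305
j=10: r + 9k = 2567.55 → ⌈·⌉ = 2568
j=11: r + 10k = 2830.816666… → ⌈·⌉ = 2831
j=12: r + 11k = 3094.083333… → ⌈·⌉ = 3095
j=13: r + 12k = 3357.35 → ⌈·⌉ = 3358
j=14: r + 13k = 3620.616666… → ⌈·⌉ = 3621
j=15: r + 14k = 3883.883333… → ⌈·⌉ = 3884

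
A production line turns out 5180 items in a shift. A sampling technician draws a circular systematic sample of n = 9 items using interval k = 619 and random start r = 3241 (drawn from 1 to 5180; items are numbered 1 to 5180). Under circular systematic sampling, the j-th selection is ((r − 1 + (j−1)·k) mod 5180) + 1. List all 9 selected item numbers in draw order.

Selection 1: 3241
Selection 2: 3241 + 619 = 3860
Selection 3: 3860 + 619 = 4479
Selection 4: 4479 + 619 = 5098
Selection 5: 5098 + 619 = 5717 → 5717 − 5180 = 537
Selection 6: 537 + 619 = 1156
Selection 7: 1156 + 619 = 1775
Selection 8: 1775 + 619 = 2394
Selection 9: 2394 + 619 = 3013

3241, 3860, 4479, 5098, 537, 1156, 1775, 2394, 3013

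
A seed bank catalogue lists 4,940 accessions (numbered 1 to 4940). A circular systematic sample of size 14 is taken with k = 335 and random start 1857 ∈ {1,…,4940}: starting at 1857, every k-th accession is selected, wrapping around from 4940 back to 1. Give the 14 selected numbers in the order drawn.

Selection 1: 1857
Selection 2: 1857 + 335 = 2192
Selection 3: 2192 + 335 = 2527
Selection 4: 2527 + 335 = 2862
Selection 5: 2862 + 335 = 3197
Selection 6: 3197 + 335 = 3532
Selection 7: 3532 + 335 = 3867
Selection 8: 3867 + 335 = 4202
Selection 9: 4202 + 335 = 4537
Selection 10: 4537 + 335 = 4872
Selection 11: 4872 + 335 = 5207 → 5207 − 4940 = 267
Selection 12: 267 + 335 = 602
Selection 13: 602 + 335 = 937
Selection 14: 937 + 335 = 1272

1857, 2192, 2527, 2862, 3197, 3532, 3867, 4202, 4537, 4872, 267, 602, 937, 1272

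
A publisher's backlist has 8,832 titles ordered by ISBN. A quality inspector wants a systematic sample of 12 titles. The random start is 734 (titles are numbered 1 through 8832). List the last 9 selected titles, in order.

k = N/n = 8832/12 = 736
4th selection = 734 + 3×736 = 2942
5th: 2942 + 736 = 3678
6th: 3678 + 736 = 4414
7th: 4414 + 736 = 5150
8th: 5150 + 736 = 5886
9th: 5886 + 736 = 6622
10th: 6622 + 736 = 7358
11th: 7358 + 736 = 8094
12th: 8094 + 736 = 8830

2942, 3678, 4414, 5150, 5886, 6622, 7358, 8094, 8830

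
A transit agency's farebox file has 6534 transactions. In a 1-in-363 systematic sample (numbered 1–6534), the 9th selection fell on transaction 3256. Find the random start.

k = 363
r = 3256 − (9−1)×363 = 3256 − 2904 = 352

352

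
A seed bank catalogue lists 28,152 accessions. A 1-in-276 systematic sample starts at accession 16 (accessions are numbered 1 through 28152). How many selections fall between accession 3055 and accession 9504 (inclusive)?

23

k = 276
First selection ≥ 3055: 16 + ⌈(3055−16)/276⌉·276 = 16 + 12×276 = 3328
Last selection ≤ 9504: 16 + ⌊(9504−16)/276⌋·276 = 16 + 34×276 = 9400
Count = 34 − 12 + 1 = 23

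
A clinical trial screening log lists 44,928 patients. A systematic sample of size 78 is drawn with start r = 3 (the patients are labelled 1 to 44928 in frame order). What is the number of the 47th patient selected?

k = 44928/78 = 576
47th selection = r + (47−1)·k = 3 + 46×576 = 3 + 26496 = 26499

26499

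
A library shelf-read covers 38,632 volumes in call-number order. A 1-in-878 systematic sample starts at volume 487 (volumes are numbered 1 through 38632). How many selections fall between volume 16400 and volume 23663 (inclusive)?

8

k = 878
First selection ≥ 16400: 487 + ⌈(16400−487)/878⌉·878 = 487 + 19×878 = 17169
Last selection ≤ 23663: 487 + ⌊(23663−487)/878⌋·878 = 487 + 26×878 = 23315
Count = 26 − 19 + 1 = 8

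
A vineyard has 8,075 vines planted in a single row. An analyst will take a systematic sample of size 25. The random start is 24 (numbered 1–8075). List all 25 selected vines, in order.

k = N/n = 8075/25 = 323
vine 1: 24
vine 2: 24 + 323 = 347
vine 3: 347 + 323 = 670
vine 4: 670 + 323 = 993
vine 5: 993 + 323 = 1316
vine 6: 1316 + 323 = 1639
vine 7: 1639 + 323 = 1962
vine 8: 1962 + 323 = 2285
vine 9: 2285 + 323 = 2608
vine 10: 2608 + 323 = 2931
vine 11: 2931 + 323 = 3254
vine 12: 3254 + 323 = 3577
vine 13: 3577 + 323 = 3900
vine 14: 3900 + 323 = 4223
vine 15: 4223 + 323 = 4546
vine 16: 4546 + 323 = 4869
vine 17: 4869 + 323 = 5192
vine 18: 5192 + 323 = 5515
vine 19: 5515 + 323 = 5838
vine 20: 5838 + 323 = 6161
vine 21: 6161 + 323 = 6484
vine 22: 6484 + 323 = 6807
vine 23: 6807 + 323 = 7130
vine 24: 7130 + 323 = 7453
vine 25: 7453 + 323 = 7776

24, 347, 670, 993, 1316, 1639, 1962, 2285, 2608, 2931, 3254, 3577, 3900, 4223, 4546, 4869, 5192, 5515, 5838, 6161, 6484, 6807, 7130, 7453, 7776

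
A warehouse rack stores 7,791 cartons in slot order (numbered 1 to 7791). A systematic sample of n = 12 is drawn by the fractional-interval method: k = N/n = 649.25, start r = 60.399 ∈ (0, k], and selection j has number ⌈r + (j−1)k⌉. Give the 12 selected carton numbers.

61, 710, 1359, 2009, 2658, 3307, 3956, 4606, 5255, 5904, 6553, 7203

j=1: r + 0k = 60.399 → ⌈·⌉ = 61
j=2: r + 1k = 709.649 → ⌈·⌉ = 710
j=3: r + 2k = 1358.899 → ⌈·⌉ = 1359
j=4: r + 3k = 2008.149 → ⌈·⌉ = 2009
j=5: r + 4k = 2657.399 → ⌈·⌉ = 2658
j=6: r + 5k = 3306.649 → ⌈·⌉ = 3307
j=7: r + 6k = 3955.899 → ⌈·⌉ = 3956
j=8: r + 7k = 4605.149 → ⌈·⌉ = 4606
j=9: r + 8k = 5254.399 → ⌈·⌉ = 5255
j=10: r + 9k = 5903.649 → ⌈·⌉ = 5904
j=11: r + 10k = 6552.899 → ⌈·⌉ = 6553
j=12: r + 11k = 7202.149 → ⌈·⌉ = 7203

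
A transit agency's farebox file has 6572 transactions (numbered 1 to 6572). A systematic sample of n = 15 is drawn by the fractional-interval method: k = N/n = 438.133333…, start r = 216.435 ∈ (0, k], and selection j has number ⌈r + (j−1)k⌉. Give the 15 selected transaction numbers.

217, 655, 1093, 1531, 1969, 2408, 2846, 3284, 3722, 4160, 4598, 5036, 5475, 5913, 6351

j=1: r + 0k = 216.435 → ⌈·⌉ = 217
j=2: r + 1k = 654.568333… → ⌈·⌉ = 655
j=3: r + 2k = 1092.701666… → ⌈·⌉ = 1093
j=4: r + 3k = 1530.835 → ⌈·⌉ = 1531
j=5: r + 4k = 1968.968333… → ⌈·⌉ = 1969
j=6: r + 5k = 2407.101666… → ⌈·⌉ = 2408
j=7: r + 6k = 2845.235 → ⌈·⌉ = 2846
j=8: r + 7k = 3283.368333… → ⌈·⌉ = 3284
j=9: r + 8k = 3721.501666… → ⌈·⌉ = 3722
j=10: r + 9k = 4159.635 → ⌈·⌉ = 4160
j=11: r + 10k = 4597.768333… → ⌈·⌉ = 4598
j=12: r + 11k = 5035.901666… → ⌈·⌉ = 5036
j=13: r + 12k = 5474.035 → ⌈·⌉ = 5475
j=14: r + 13k = 5912.168333… → ⌈·⌉ = 5913
j=15: r + 14k = 6350.301666… → ⌈·⌉ = 6351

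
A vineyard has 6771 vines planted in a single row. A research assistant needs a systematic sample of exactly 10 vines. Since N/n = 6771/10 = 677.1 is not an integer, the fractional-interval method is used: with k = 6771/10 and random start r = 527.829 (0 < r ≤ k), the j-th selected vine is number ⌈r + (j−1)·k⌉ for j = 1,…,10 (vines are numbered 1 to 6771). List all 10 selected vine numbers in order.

j=1: r + 0k = 527.829 → ⌈·⌉ = 528
j=2: r + 1k = 1204.929 → ⌈·⌉ = 1205
j=3: r + 2k = 1882.029 → ⌈·⌉ = 1883
j=4: r + 3k = 2559.129 → ⌈·⌉ = 2560
j=5: r + 4k = 3236.229 → ⌈·⌉ = 3237
j=6: r + 5k = 3913.329 → ⌈·⌉ = 3914
j=7: r + 6k = 4590.429 → ⌈·⌉ = 4591
j=8: r + 7k = 5267.529 → ⌈·⌉ = 5268
j=9: r + 8k = 5944.629 → ⌈·⌉ = 5945
j=10: r + 9k = 6621.729 → ⌈·⌉ = 6622

528, 1205, 1883, 2560, 3237, 3914, 4591, 5268, 5945, 6622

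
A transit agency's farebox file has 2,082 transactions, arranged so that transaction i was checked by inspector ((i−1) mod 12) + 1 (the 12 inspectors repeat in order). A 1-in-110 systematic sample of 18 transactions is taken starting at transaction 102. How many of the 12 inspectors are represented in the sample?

6

Consecutive selections differ by k = 110, so their inspector numbers differ by 110 mod 12 = 2.
gcd(110, 12) = 2, so the sample visits 12/2 = 6 distinct residues mod 12.
Start 102 is inspector 6; the inspectors hit are 2, 4, 6, 8, 10, 12.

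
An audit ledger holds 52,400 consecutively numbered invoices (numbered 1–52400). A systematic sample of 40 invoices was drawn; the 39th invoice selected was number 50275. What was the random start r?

k = 52400/40 = 1310
r = 50275 − (39−1)×1310 = 50275 − 49780 = 495

495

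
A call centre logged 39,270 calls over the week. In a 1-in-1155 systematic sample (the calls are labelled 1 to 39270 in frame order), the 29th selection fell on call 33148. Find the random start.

808

k = 1155
r = 33148 − (29−1)×1155 = 33148 − 32340 = 808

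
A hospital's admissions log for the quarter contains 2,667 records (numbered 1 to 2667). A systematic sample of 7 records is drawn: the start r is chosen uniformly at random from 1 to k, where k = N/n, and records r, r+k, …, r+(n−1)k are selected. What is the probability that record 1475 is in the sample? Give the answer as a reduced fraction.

1/381

k = 2667/7 = 381.
Record 1475 is selected iff r ≡ 1475 (mod 381); exactly one such r in {1,…,381}.
Inclusion probability = 1/381.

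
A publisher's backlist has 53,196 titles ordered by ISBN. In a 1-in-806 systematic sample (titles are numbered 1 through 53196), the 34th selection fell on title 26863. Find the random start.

265

k = 806
r = 26863 − (34−1)×806 = 26863 − 26598 = 265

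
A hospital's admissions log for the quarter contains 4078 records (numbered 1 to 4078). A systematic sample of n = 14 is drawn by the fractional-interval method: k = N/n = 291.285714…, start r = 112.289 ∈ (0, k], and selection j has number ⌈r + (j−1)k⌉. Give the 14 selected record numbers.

j=1: r + 0k = 112.289 → ⌈·⌉ = 113
j=2: r + 1k = 403.574714… → ⌈·⌉ = 404
j=3: r + 2k = 694.860428… → ⌈·⌉ = 695
j=4: r + 3k = 986.146142… → ⌈·⌉ = 987
j=5: r + 4k = 1277.431857… → ⌈·⌉ = 1278
j=6: r + 5k = 1568.717571… → ⌈·⌉ = 1569
j=7: r + 6k = 1860.003285… → ⌈·⌉ = 1861
j=8: r + 7k = 2151.289 → ⌈·⌉ = 2152
j=9: r + 8k = 2442.574714… → ⌈·⌉ = 2443
j=10: r + 9k = 2733.860428… → ⌈·⌉ = 2734
j=11: r + 10k = 3025.146142… → ⌈·⌉ = 3026
j=12: r + 11k = 3316.431857… → ⌈·⌉ = 3317
j=13: r + 12k = 3607.717571… → ⌈·⌉ = 3608
j=14: r + 13k = 3899.003285… → ⌈·⌉ = 3900

113, 404, 695, 987, 1278, 1569, 1861, 2152, 2443, 2734, 3026, 3317, 3608, 3900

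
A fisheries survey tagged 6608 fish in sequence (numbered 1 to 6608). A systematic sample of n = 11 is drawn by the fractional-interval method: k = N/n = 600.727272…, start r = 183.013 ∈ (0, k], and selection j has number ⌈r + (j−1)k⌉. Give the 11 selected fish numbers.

184, 784, 1385, 1986, 2586, 3187, 3788, 4389, 4989, 5590, 6191

j=1: r + 0k = 183.013 → ⌈·⌉ = 184
j=2: r + 1k = 783.740272… → ⌈·⌉ = 784
j=3: r + 2k = 1384.467545… → ⌈·⌉ = 1385
j=4: r + 3k = 1985.194818… → ⌈·⌉ = 1986
j=5: r + 4k = 2585.922090… → ⌈·⌉ = 2586
j=6: r + 5k = 3186.649363… → ⌈·⌉ = 3187
j=7: r + 6k = 3787.376636… → ⌈·⌉ = 3788
j=8: r + 7k = 4388.103909… → ⌈·⌉ = 4389
j=9: r + 8k = 4988.831181… → ⌈·⌉ = 4989
j=10: r + 9k = 5589.558454… → ⌈·⌉ = 5590
j=11: r + 10k = 6190.285727… → ⌈·⌉ = 6191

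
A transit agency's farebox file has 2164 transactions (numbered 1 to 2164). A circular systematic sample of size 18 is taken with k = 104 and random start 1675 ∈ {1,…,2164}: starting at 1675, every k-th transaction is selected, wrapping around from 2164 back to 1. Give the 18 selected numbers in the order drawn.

Selection 1: 1675
Selection 2: 1675 + 104 = 1779
Selection 3: 1779 + 104 = 1883
Selection 4: 1883 + 104 = 1987
Selection 5: 1987 + 104 = 2091
Selection 6: 2091 + 104 = 2195 → 2195 − 2164 = 31
Selection 7: 31 + 104 = 135
Selection 8: 135 + 104 = 239
Selection 9: 239 + 104 = 343
Selection 10: 343 + 104 = 447
Selection 11: 447 + 104 = 551
Selection 12: 551 + 104 = 655
Selection 13: 655 + 104 = 759
Selection 14: 759 + 104 = 863
Selection 15: 863 + 104 = 967
Selection 16: 967 + 104 = 1071
Selection 17: 1071 + 104 = 1175
Selection 18: 1175 + 104 = 1279

1675, 1779, 1883, 1987, 2091, 31, 135, 239, 343, 447, 551, 655, 759, 863, 967, 1071, 1175, 1279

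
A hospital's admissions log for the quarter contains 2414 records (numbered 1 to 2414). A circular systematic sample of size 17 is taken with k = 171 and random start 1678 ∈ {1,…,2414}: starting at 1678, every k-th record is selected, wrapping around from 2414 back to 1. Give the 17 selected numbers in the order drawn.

1678, 1849, 2020, 2191, 2362, 119, 290, 461, 632, 803, 974, 1145, 1316, 1487, 1658, 1829, 2000

Selection 1: 1678
Selection 2: 1678 + 171 = 1849
Selection 3: 1849 + 171 = 2020
Selection 4: 2020 + 171 = 2191
Selection 5: 2191 + 171 = 2362
Selection 6: 2362 + 171 = 2533 → 2533 − 2414 = 119
Selection 7: 119 + 171 = 290
Selection 8: 290 + 171 = 461
Selection 9: 461 + 171 = 632
Selection 10: 632 + 171 = 803
Selection 11: 803 + 171 = 974
Selection 12: 974 + 171 = 1145
Selection 13: 1145 + 171 = 1316
Selection 14: 1316 + 171 = 1487
Selection 15: 1487 + 171 = 1658
Selection 16: 1658 + 171 = 1829
Selection 17: 1829 + 171 = 2000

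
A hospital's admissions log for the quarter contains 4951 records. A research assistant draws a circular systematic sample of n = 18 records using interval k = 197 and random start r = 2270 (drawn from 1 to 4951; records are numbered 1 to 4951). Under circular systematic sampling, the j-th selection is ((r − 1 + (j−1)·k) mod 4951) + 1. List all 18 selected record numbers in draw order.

2270, 2467, 2664, 2861, 3058, 3255, 3452, 3649, 3846, 4043, 4240, 4437, 4634, 4831, 77, 274, 471, 668

Selection 1: 2270
Selection 2: 2270 + 197 = 2467
Selection 3: 2467 + 197 = 2664
Selection 4: 2664 + 197 = 2861
Selection 5: 2861 + 197 = 3058
Selection 6: 3058 + 197 = 3255
Selection 7: 3255 + 197 = 3452
Selection 8: 3452 + 197 = 3649
Selection 9: 3649 + 197 = 3846
Selection 10: 3846 + 197 = 4043
Selection 11: 4043 + 197 = 4240
Selection 12: 4240 + 197 = 4437
Selection 13: 4437 + 197 = 4634
Selection 14: 4634 + 197 = 4831
Selection 15: 4831 + 197 = 5028 → 5028 − 4951 = 77
Selection 16: 77 + 197 = 274
Selection 17: 274 + 197 = 471
Selection 18: 471 + 197 = 668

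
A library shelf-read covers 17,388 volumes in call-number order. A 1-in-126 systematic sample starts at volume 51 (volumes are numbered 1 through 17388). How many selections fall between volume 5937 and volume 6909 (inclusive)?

8

k = 126
First selection ≥ 5937: 51 + ⌈(5937−51)/126⌉·126 = 51 + 47×126 = 5973
Last selection ≤ 6909: 51 + ⌊(6909−51)/126⌋·126 = 51 + 54×126 = 6855
Count = 54 − 47 + 1 = 8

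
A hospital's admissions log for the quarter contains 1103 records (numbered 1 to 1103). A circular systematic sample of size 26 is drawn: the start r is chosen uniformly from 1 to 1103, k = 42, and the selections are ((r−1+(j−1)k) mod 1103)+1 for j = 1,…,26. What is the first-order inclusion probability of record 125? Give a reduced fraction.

For each position j, as r ranges over 1…1103 the j-th selection hits every record exactly once, so record 125 is selected for exactly 26 of the 1103 starts.
Inclusion probability = 26/1103.

26/1103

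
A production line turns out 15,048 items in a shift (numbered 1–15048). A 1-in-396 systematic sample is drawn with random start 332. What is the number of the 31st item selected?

12212

k = 396
31st selection = r + (31−1)·k = 332 + 30×396 = 332 + 11880 = 12212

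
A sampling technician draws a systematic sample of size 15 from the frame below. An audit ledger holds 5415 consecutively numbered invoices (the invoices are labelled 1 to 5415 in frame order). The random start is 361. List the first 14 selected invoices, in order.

k = N/n = 5415/15 = 361
invoice 1: 361
invoice 2: 361 + 361 = 722
invoice 3: 722 + 361 = 1083
invoice 4: 1083 + 361 = 1444
invoice 5: 1444 + 361 = 1805
invoice 6: 1805 + 361 = 2166
invoice 7: 2166 + 361 = 2527
invoice 8: 2527 + 361 = 2888
invoice 9: 2888 + 361 = 3249
invoice 10: 3249 + 361 = 3610
invoice 11: 3610 + 361 = 3971
invoice 12: 3971 + 361 = 4332
invoice 13: 4332 + 361 = 4693
invoice 14: 4693 + 361 = 5054

361, 722, 1083, 1444, 1805, 2166, 2527, 2888, 3249, 3610, 3971, 4332, 4693, 5054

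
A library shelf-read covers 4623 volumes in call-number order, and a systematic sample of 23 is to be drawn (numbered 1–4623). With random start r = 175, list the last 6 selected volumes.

3592, 3793, 3994, 4195, 4396, 4597

k = N/n = 4623/23 = 201
18th selection = 175 + 17×201 = 3592
19th: 3592 + 201 = 3793
20th: 3793 + 201 = 3994
21st: 3994 + 201 = 4195
22nd: 4195 + 201 = 4396
23rd: 4396 + 201 = 4597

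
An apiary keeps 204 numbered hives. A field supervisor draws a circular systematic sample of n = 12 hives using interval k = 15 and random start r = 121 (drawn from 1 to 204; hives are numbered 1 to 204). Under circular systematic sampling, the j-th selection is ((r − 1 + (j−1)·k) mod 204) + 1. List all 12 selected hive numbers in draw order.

121, 136, 151, 166, 181, 196, 7, 22, 37, 52, 67, 82

Selection 1: 121
Selection 2: 121 + 15 = 136
Selection 3: 136 + 15 = 151
Selection 4: 151 + 15 = 166
Selection 5: 166 + 15 = 181
Selection 6: 181 + 15 = 196
Selection 7: 196 + 15 = 211 → 211 − 204 = 7
Selection 8: 7 + 15 = 22
Selection 9: 22 + 15 = 37
Selection 10: 37 + 15 = 52
Selection 11: 52 + 15 = 67
Selection 12: 67 + 15 = 82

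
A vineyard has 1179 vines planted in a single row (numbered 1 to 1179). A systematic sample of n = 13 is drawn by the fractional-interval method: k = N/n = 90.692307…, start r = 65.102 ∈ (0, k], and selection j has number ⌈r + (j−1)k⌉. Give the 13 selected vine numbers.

j=1: r + 0k = 65.102 → ⌈·⌉ = 66
j=2: r + 1k = 155.794307… → ⌈·⌉ = 156
j=3: r + 2k = 246.486615… → ⌈·⌉ = 247
j=4: r + 3k = 337.178923… → ⌈·⌉ = 338
j=5: r + 4k = 427.871230… → ⌈·⌉ = 428
j=6: r + 5k = 518.563538… → ⌈·⌉ = 519
j=7: r + 6k = 609.255846… → ⌈·⌉ = 610
j=8: r + 7k = 699.948153… → ⌈·⌉ = 700
j=9: r + 8k = 790.640461… → ⌈·⌉ = 791
j=10: r + 9k = 881.332769… → ⌈·⌉ = 882
j=11: r + 10k = 972.025076… → ⌈·⌉ = 973
j=12: r + 11k = 1062.717384… → ⌈·⌉ = 1063
j=13: r + 12k = 1153.409692… → ⌈·⌉ = 1154

66, 156, 247, 338, 428, 519, 610, 700, 791, 882, 973, 1063, 1154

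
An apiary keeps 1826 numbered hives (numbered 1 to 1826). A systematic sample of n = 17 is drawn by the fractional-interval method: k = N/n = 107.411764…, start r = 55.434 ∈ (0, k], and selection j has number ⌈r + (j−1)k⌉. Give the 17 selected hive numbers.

j=1: r + 0k = 55.434 → ⌈·⌉ = 56
j=2: r + 1k = 162.845764… → ⌈·⌉ = 163
j=3: r + 2k = 270.257529… → ⌈·⌉ = 271
j=4: r + 3k = 377.669294… → ⌈·⌉ = 378
j=5: r + 4k = 485.081058… → ⌈·⌉ = 486
j=6: r + 5k = 592.492823… → ⌈·⌉ = 593
j=7: r + 6k = 699.904588… → ⌈·⌉ = 700
j=8: r + 7k = 807.316352… → ⌈·⌉ = 808
j=9: r + 8k = 914.728117… → ⌈·⌉ = 915
j=10: r + 9k = 1022.139882… → ⌈·⌉ = 1023
j=11: r + 10k = 1129.551647… → ⌈·⌉ = 1130
j=12: r + 11k = 1236.963411… → ⌈·⌉ = 1237
j=13: r + 12k = 1344.375176… → ⌈·⌉ = 1345
j=14: r + 13k = 1451.786941… → ⌈·⌉ = 1452
j=15: r + 14k = 1559.198705… → ⌈·⌉ = 1560
j=16: r + 15k = 1666.610470… → ⌈·⌉ = 1667
j=17: r + 16k = 1774.022235… → ⌈·⌉ = 1775

56, 163, 271, 378, 486, 593, 700, 808, 915, 1023, 1130, 1237, 1345, 1452, 1560, 1667, 1775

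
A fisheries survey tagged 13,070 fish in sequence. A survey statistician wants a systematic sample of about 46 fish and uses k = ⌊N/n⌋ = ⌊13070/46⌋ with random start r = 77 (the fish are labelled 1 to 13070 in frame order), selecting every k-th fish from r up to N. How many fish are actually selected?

46

k = ⌊13070/46⌋ = 284
Achieved size = ⌊(13070 − 77)/284⌋ + 1 = ⌊12993/284⌋ + 1 = 45 + 1 = 46
(last selection: 77 + 45×284 = 12857 ≤ 13070; next would be 13141 > 13070)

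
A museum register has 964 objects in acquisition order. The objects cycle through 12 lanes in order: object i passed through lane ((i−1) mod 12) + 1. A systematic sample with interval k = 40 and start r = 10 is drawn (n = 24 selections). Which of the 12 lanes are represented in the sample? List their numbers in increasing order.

Consecutive selections differ by k = 40, so their lane numbers differ by 40 mod 12 = 4.
gcd(40, 12) = 4, so the sample visits 12/4 = 3 distinct residues mod 12.
Start 10 is lane 10; the lanes hit are 2, 6, 10.

2, 6, 10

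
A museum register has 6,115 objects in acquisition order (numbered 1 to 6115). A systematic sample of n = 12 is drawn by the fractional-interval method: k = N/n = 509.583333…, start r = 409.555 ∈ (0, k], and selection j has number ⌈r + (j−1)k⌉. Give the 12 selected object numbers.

j=1: r + 0k = 409.555 → ⌈·⌉ = 410
j=2: r + 1k = 919.138333… → ⌈·⌉ = 920
j=3: r + 2k = 1428.721666… → ⌈·⌉ = 1429
j=4: r + 3k = 1938.305 → ⌈·⌉ = 1939
j=5: r + 4k = 2447.888333… → ⌈·⌉ = 2448
j=6: r + 5k = 2957.471666… → ⌈·⌉ = 2958
j=7: r + 6k = 3467.055 → ⌈·⌉ = 3468
j=8: r + 7k = 3976.638333… → ⌈·⌉ = 3977
j=9: r + 8k = 4486.221666… → ⌈·⌉ = 4487
j=10: r + 9k = 4995.805 → ⌈·⌉ = 4996
j=11: r + 10k = 5505.388333… → ⌈·⌉ = 5506
j=12: r + 11k = 6014.971666… → ⌈·⌉ = 6015

410, 920, 1429, 1939, 2448, 2958, 3468, 3977, 4487, 4996, 5506, 6015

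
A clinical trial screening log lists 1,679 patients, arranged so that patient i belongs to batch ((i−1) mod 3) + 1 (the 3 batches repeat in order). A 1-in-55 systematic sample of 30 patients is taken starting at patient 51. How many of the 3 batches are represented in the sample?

3

Consecutive selections differ by k = 55, so their batch numbers differ by 55 mod 3 = 1.
gcd(55, 3) = 1, so the sample visits 3/1 = 3 distinct residues mod 3.
Start 51 is batch 3; the batches hit are 1, 2, 3.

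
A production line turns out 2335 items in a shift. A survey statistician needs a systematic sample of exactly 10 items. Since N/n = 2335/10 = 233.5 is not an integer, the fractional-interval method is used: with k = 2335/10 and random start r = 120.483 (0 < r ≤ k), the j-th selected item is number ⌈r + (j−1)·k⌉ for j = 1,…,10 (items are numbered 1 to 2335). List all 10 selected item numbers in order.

121, 354, 588, 821, 1055, 1288, 1522, 1755, 1989, 2222

j=1: r + 0k = 120.483 → ⌈·⌉ = 121
j=2: r + 1k = 353.983 → ⌈·⌉ = 354
j=3: r + 2k = 587.483 → ⌈·⌉ = 588
j=4: r + 3k = 820.983 → ⌈·⌉ = 821
j=5: r + 4k = 1054.483 → ⌈·⌉ = 1055
j=6: r + 5k = 1287.983 → ⌈·⌉ = 1288
j=7: r + 6k = 1521.483 → ⌈·⌉ = 1522
j=8: r + 7k = 1754.983 → ⌈·⌉ = 1755
j=9: r + 8k = 1988.483 → ⌈·⌉ = 1989
j=10: r + 9k = 2221.983 → ⌈·⌉ = 2222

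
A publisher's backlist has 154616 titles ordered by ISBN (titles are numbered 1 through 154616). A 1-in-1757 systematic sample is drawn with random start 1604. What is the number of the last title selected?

k = 1757
88th selection = r + (88−1)·k = 1604 + 87×1757 = 1604 + 152859 = 154463

154463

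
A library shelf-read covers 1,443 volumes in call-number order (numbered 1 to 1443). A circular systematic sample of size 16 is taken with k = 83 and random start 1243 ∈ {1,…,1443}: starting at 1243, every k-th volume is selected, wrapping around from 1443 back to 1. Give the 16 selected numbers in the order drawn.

Selection 1: 1243
Selection 2: 1243 + 83 = 1326
Selection 3: 1326 + 83 = 1409
Selection 4: 1409 + 83 = 1492 → 1492 − 1443 = 49
Selection 5: 49 + 83 = 132
Selection 6: 132 + 83 = 215
Selection 7: 215 + 83 = 298
Selection 8: 298 + 83 = 381
Selection 9: 381 + 83 = 464
Selection 10: 464 + 83 = 547
Selection 11: 547 + 83 = 630
Selection 12: 630 + 83 = 713
Selection 13: 713 + 83 = 796
Selection 14: 796 + 83 = 879
Selection 15: 879 + 83 = 962
Selection 16: 962 + 83 = 1045

1243, 1326, 1409, 49, 132, 215, 298, 381, 464, 547, 630, 713, 796, 879, 962, 1045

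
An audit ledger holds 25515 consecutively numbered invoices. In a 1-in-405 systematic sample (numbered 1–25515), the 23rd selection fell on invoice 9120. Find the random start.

210

k = 405
r = 9120 − (23−1)×405 = 9120 − 8910 = 210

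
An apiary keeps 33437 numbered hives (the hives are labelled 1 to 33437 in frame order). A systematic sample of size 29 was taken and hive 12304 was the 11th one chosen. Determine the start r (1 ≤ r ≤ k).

k = 33437/29 = 1153
r = 12304 − (11−1)×1153 = 12304 − 11530 = 774

774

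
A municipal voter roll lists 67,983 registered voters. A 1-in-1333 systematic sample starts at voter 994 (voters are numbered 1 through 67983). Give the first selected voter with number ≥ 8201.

8992

k = 1333
Steps past start: ⌈(8201 − 994)/1333⌉ = ⌈7207/1333⌉ = 6
Selected voter: 994 + 6×1333 = 8992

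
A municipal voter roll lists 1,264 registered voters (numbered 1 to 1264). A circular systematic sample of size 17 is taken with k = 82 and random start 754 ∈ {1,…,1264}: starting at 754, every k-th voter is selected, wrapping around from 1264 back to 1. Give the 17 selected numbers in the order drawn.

754, 836, 918, 1000, 1082, 1164, 1246, 64, 146, 228, 310, 392, 474, 556, 638, 720, 802

Selection 1: 754
Selection 2: 754 + 82 = 836
Selection 3: 836 + 82 = 918
Selection 4: 918 + 82 = 1000
Selection 5: 1000 + 82 = 1082
Selection 6: 1082 + 82 = 1164
Selection 7: 1164 + 82 = 1246
Selection 8: 1246 + 82 = 1328 → 1328 − 1264 = 64
Selection 9: 64 + 82 = 146
Selection 10: 146 + 82 = 228
Selection 11: 228 + 82 = 310
Selection 12: 310 + 82 = 392
Selection 13: 392 + 82 = 474
Selection 14: 474 + 82 = 556
Selection 15: 556 + 82 = 638
Selection 16: 638 + 82 = 720
Selection 17: 720 + 82 = 802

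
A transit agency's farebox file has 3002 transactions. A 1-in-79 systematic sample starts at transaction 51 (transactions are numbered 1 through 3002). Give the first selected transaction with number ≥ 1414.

1473

k = 79
Steps past start: ⌈(1414 − 51)/79⌉ = ⌈1363/79⌉ = 18
Selected transaction: 51 + 18×79 = 1473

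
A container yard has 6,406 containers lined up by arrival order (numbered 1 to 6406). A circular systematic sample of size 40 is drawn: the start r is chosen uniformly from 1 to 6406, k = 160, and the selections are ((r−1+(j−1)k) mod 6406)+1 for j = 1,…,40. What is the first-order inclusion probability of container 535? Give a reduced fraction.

20/3203

For each position j, as r ranges over 1…6406 the j-th selection hits every container exactly once, so container 535 is selected for exactly 40 of the 6406 starts.
Inclusion probability = 40/6406 = 20/3203.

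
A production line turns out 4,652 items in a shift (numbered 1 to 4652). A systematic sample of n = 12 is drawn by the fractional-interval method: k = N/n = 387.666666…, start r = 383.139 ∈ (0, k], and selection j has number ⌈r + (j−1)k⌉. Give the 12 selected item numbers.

j=1: r + 0k = 383.139 → ⌈·⌉ = 384
j=2: r + 1k = 770.805666… → ⌈·⌉ = 771
j=3: r + 2k = 1158.472333… → ⌈·⌉ = 1159
j=4: r + 3k = 1546.139 → ⌈·⌉ = 1547
j=5: r + 4k = 1933.805666… → ⌈·⌉ = 1934
j=6: r + 5k = 2321.472333… → ⌈·⌉ = 2322
j=7: r + 6k = 2709.139 → ⌈·⌉ = 2710
j=8: r + 7k = 3096.805666… → ⌈·⌉ = 3097
j=9: r + 8k = 3484.472333… → ⌈·⌉ = 3485
j=10: r + 9k = 3872.139 → ⌈·⌉ = 3873
j=11: r + 10k = 4259.805666… → ⌈·⌉ = 4260
j=12: r + 11k = 4647.472333… → ⌈·⌉ = 4648

384, 771, 1159, 1547, 1934, 2322, 2710, 3097, 3485, 3873, 4260, 4648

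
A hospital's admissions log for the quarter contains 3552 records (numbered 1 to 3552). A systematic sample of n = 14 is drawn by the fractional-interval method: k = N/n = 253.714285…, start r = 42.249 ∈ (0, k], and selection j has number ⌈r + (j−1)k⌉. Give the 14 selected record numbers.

43, 296, 550, 804, 1058, 1311, 1565, 1819, 2072, 2326, 2580, 2834, 3087, 3341

j=1: r + 0k = 42.249 → ⌈·⌉ = 43
j=2: r + 1k = 295.963285… → ⌈·⌉ = 296
j=3: r + 2k = 549.677571… → ⌈·⌉ = 550
j=4: r + 3k = 803.391857… → ⌈·⌉ = 804
j=5: r + 4k = 1057.106142… → ⌈·⌉ = 1058
j=6: r + 5k = 1310.820428… → ⌈·⌉ = 1311
j=7: r + 6k = 1564.534714… → ⌈·⌉ = 1565
j=8: r + 7k = 1818.249 → ⌈·⌉ = 1819
j=9: r + 8k = 2071.963285… → ⌈·⌉ = 2072
j=10: r + 9k = 2325.677571… → ⌈·⌉ = 2326
j=11: r + 10k = 2579.391857… → ⌈·⌉ = 2580
j=12: r + 11k = 2833.106142… → ⌈·⌉ = 2834
j=13: r + 12k = 3086.820428… → ⌈·⌉ = 3087
j=14: r + 13k = 3340.534714… → ⌈·⌉ = 3341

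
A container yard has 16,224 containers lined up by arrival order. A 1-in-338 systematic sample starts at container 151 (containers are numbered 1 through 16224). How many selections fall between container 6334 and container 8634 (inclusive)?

7

k = 338
First selection ≥ 6334: 151 + ⌈(6334−151)/338⌉·338 = 151 + 19×338 = 6573
Last selection ≤ 8634: 151 + ⌊(8634−151)/338⌋·338 = 151 + 25×338 = 8601
Count = 25 − 19 + 1 = 7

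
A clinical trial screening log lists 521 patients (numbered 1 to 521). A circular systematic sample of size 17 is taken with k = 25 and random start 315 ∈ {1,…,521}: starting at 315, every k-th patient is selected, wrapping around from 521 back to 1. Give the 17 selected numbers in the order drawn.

Selection 1: 315
Selection 2: 315 + 25 = 340
Selection 3: 340 + 25 = 365
Selection 4: 365 + 25 = 390
Selection 5: 390 + 25 = 415
Selection 6: 415 + 25 = 440
Selection 7: 440 + 25 = 465
Selection 8: 465 + 25 = 490
Selection 9: 490 + 25 = 515
Selection 10: 515 + 25 = 540 → 540 − 521 = 19
Selection 11: 19 + 25 = 44
Selection 12: 44 + 25 = 69
Selection 13: 69 + 25 = 94
Selection 14: 94 + 25 = 119
Selection 15: 119 + 25 = 144
Selection 16: 144 + 25 = 169
Selection 17: 169 + 25 = 194

315, 340, 365, 390, 415, 440, 465, 490, 515, 19, 44, 69, 94, 119, 144, 169, 194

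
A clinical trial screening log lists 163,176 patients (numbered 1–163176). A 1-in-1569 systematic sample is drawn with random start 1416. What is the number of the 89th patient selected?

k = 1569
89th selection = r + (89−1)·k = 1416 + 88×1569 = 1416 + 138072 = 139488

139488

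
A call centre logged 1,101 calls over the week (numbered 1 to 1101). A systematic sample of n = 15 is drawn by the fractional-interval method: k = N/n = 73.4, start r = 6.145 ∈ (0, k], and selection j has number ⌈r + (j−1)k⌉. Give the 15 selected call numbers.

j=1: r + 0k = 6.145 → ⌈·⌉ = 7
j=2: r + 1k = 79.545 → ⌈·⌉ = 80
j=3: r + 2k = 152.945 → ⌈·⌉ = 153
j=4: r + 3k = 226.345 → ⌈·⌉ = 227
j=5: r + 4k = 299.745 → ⌈·⌉ = 300
j=6: r + 5k = 373.145 → ⌈·⌉ = 374
j=7: r + 6k = 446.545 → ⌈·⌉ = 447
j=8: r + 7k = 519.945 → ⌈·⌉ = 520
j=9: r + 8k = 593.345 → ⌈·⌉ = 594
j=10: r + 9k = 666.745 → ⌈·⌉ = 667
j=11: r + 10k = 740.145 → ⌈·⌉ = 741
j=12: r + 11k = 813.545 → ⌈·⌉ = 814
j=13: r + 12k = 886.945 → ⌈·⌉ = 887
j=14: r + 13k = 960.345 → ⌈·⌉ = 961
j=15: r + 14k = 1033.745 → ⌈·⌉ = 1034

7, 80, 153, 227, 300, 374, 447, 520, 594, 667, 741, 814, 887, 961, 1034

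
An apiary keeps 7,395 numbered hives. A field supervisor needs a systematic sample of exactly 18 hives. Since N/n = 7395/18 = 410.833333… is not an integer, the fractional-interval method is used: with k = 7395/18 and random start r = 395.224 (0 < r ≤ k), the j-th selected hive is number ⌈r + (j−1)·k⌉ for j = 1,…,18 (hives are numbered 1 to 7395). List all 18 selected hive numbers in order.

396, 807, 1217, 1628, 2039, 2450, 2861, 3272, 3682, 4093, 4504, 4915, 5326, 5737, 6147, 6558, 6969, 7380

j=1: r + 0k = 395.224 → ⌈·⌉ = 396
j=2: r + 1k = 806.057333… → ⌈·⌉ = 807
j=3: r + 2k = 1216.890666… → ⌈·⌉ = 1217
j=4: r + 3k = 1627.724 → ⌈·⌉ = 1628
j=5: r + 4k = 2038.557333… → ⌈·⌉ = 2039
j=6: r + 5k = 2449.390666… → ⌈·⌉ = 2450
j=7: r + 6k = 2860.224 → ⌈·⌉ = 2861
j=8: r + 7k = 3271.057333… → ⌈·⌉ = 3272
j=9: r + 8k = 3681.890666… → ⌈·⌉ = 3682
j=10: r + 9k = 4092.724 → ⌈·⌉ = 4093
j=11: r + 10k = 4503.557333… → ⌈·⌉ = 4504
j=12: r + 11k = 4914.390666… → ⌈·⌉ = 4915
j=13: r + 12k = 5325.224 → ⌈·⌉ = 5326
j=14: r + 13k = 5736.057333… → ⌈·⌉ = 5737
j=15: r + 14k = 6146.890666… → ⌈·⌉ = 6147
j=16: r + 15k = 6557.724 → ⌈·⌉ = 6558
j=17: r + 16k = 6968.557333… → ⌈·⌉ = 6969
j=18: r + 17k = 7379.390666… → ⌈·⌉ = 7380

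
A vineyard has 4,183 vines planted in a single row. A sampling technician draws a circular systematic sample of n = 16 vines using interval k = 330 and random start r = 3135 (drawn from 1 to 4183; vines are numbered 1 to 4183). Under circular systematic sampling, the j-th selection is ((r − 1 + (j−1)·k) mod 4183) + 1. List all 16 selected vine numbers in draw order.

3135, 3465, 3795, 4125, 272, 602, 932, 1262, 1592, 1922, 2252, 2582, 2912, 3242, 3572, 3902

Selection 1: 3135
Selection 2: 3135 + 330 = 3465
Selection 3: 3465 + 330 = 3795
Selection 4: 3795 + 330 = 4125
Selection 5: 4125 + 330 = 4455 → 4455 − 4183 = 272
Selection 6: 272 + 330 = 602
Selection 7: 602 + 330 = 932
Selection 8: 932 + 330 = 1262
Selection 9: 1262 + 330 = 1592
Selection 10: 1592 + 330 = 1922
Selection 11: 1922 + 330 = 2252
Selection 12: 2252 + 330 = 2582
Selection 13: 2582 + 330 = 2912
Selection 14: 2912 + 330 = 3242
Selection 15: 3242 + 330 = 3572
Selection 16: 3572 + 330 = 3902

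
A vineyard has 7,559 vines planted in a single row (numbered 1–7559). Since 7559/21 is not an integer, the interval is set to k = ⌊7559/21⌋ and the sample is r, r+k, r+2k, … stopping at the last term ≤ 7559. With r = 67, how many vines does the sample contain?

k = ⌊7559/21⌋ = 359
Achieved size = ⌊(7559 − 67)/359⌋ + 1 = ⌊7492/359⌋ + 1 = 20 + 1 = 21
(last selection: 67 + 20×359 = 7247 ≤ 7559; next would be 7606 > 7559)

21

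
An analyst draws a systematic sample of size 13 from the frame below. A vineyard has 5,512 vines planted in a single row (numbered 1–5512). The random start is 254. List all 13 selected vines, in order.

254, 678, 1102, 1526, 1950, 2374, 2798, 3222, 3646, 4070, 4494, 4918, 5342

k = N/n = 5512/13 = 424
vine 1: 254
vine 2: 254 + 424 = 678
vine 3: 678 + 424 = 1102
vine 4: 1102 + 424 = 1526
vine 5: 1526 + 424 = 1950
vine 6: 1950 + 424 = 2374
vine 7: 2374 + 424 = 2798
vine 8: 2798 + 424 = 3222
vine 9: 3222 + 424 = 3646
vine 10: 3646 + 424 = 4070
vine 11: 4070 + 424 = 4494
vine 12: 4494 + 424 = 4918
vine 13: 4918 + 424 = 5342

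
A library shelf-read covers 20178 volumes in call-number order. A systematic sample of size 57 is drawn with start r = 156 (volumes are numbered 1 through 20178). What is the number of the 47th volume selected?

k = 20178/57 = 354
47th selection = r + (47−1)·k = 156 + 46×354 = 156 + 16284 = 16440

16440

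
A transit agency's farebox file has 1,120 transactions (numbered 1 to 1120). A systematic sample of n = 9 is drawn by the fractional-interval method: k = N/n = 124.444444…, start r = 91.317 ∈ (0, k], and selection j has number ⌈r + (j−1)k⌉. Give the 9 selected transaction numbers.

92, 216, 341, 465, 590, 714, 838, 963, 1087

j=1: r + 0k = 91.317 → ⌈·⌉ = 92
j=2: r + 1k = 215.761444… → ⌈·⌉ = 216
j=3: r + 2k = 340.205888… → ⌈·⌉ = 341
j=4: r + 3k = 464.650333… → ⌈·⌉ = 465
j=5: r + 4k = 589.094777… → ⌈·⌉ = 590
j=6: r + 5k = 713.539222… → ⌈·⌉ = 714
j=7: r + 6k = 837.983666… → ⌈·⌉ = 838
j=8: r + 7k = 962.428111… → ⌈·⌉ = 963
j=9: r + 8k = 1086.872555… → ⌈·⌉ = 1087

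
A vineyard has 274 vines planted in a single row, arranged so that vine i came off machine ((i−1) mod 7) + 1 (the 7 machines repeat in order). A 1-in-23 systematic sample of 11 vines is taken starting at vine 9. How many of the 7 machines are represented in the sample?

Consecutive selections differ by k = 23, so their machine numbers differ by 23 mod 7 = 2.
gcd(23, 7) = 1, so the sample visits 7/1 = 7 distinct residues mod 7.
Start 9 is machine 2; the machines hit are 1, 2, 3, 4, 5, 6, 7.

7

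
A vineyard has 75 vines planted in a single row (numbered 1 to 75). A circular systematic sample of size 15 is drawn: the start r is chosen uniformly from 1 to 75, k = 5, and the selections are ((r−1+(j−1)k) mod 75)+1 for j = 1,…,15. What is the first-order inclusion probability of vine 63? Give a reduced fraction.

1/5

For each position j, as r ranges over 1…75 the j-th selection hits every vine exactly once, so vine 63 is selected for exactly 15 of the 75 starts.
Inclusion probability = 15/75 = 1/5.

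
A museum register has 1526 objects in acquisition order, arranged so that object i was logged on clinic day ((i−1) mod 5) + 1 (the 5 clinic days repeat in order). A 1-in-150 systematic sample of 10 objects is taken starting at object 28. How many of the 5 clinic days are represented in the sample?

1

Consecutive selections differ by k = 150, so their clinic day numbers differ by 150 mod 5 = 0.
gcd(150, 5) = 5, so the sample visits 5/5 = 1 distinct residues mod 5.
Start 28 is clinic day 3; the clinic days hit are 3.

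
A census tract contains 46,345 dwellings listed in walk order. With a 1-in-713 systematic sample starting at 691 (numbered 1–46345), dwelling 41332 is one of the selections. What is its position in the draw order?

k = 713
position = (41332 − 691)/713 + 1 = 40641/713 + 1 = 57 + 1 = 58

58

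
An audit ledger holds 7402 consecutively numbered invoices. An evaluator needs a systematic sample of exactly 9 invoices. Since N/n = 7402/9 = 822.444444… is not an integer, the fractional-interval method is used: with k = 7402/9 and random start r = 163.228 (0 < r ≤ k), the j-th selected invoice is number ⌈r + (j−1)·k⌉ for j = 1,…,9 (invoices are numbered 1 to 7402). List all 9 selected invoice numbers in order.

164, 986, 1809, 2631, 3454, 4276, 5098, 5921, 6743

j=1: r + 0k = 163.228 → ⌈·⌉ = 164
j=2: r + 1k = 985.672444… → ⌈·⌉ = 986
j=3: r + 2k = 1808.116888… → ⌈·⌉ = 1809
j=4: r + 3k = 2630.561333… → ⌈·⌉ = 2631
j=5: r + 4k = 3453.005777… → ⌈·⌉ = 3454
j=6: r + 5k = 4275.450222… → ⌈·⌉ = 4276
j=7: r + 6k = 5097.894666… → ⌈·⌉ = 5098
j=8: r + 7k = 5920.339111… → ⌈·⌉ = 5921
j=9: r + 8k = 6742.783555… → ⌈·⌉ = 6743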